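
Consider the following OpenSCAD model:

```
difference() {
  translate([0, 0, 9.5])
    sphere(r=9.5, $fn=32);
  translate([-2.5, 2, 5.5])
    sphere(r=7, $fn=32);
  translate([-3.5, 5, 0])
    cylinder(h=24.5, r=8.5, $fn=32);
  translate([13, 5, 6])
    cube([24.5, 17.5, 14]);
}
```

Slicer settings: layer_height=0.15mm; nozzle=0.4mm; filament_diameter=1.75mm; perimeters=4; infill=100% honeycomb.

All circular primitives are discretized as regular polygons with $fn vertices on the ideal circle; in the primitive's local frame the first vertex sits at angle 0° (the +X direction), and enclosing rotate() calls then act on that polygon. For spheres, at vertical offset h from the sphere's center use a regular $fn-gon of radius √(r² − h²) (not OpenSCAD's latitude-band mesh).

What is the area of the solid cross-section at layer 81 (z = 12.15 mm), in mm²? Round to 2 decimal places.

122.75 mm²

At z = 12.15 mm: the r=9.5 sphere contributes a regular 32-gon of circumradius √(9.5²−2.65²) = 9.123 (area = (32/2)·9.123²·sin(360°/32) = 259.79 mm²); the r=7 sphere at (-2.5, 2) contributes a regular 32-gon of circumradius √(7²−6.65²) = 2.186 (area = (32/2)·2.186²·sin(360°/32) = 14.91 mm²); the r=8.5 cylinder at (-3.5, 5) gives a regular 32-gon of circumradius 8.5 (constant along its height) (area = (32/2)·8.500²·sin(360°/32) = 225.52 mm²); the cube at (13, 5) (footprint 24.5×17.5) is included at this height (area 428.75 mm²); Taking the first minus the rest: starting from the r=9.5 sphere (259.79 mm²), the r=7 sphere at (-2.5, 2) lies wholly inside it (removes its full 14.91 mm² and its 13.71 mm outline becomes a hole wall); the r=8.5 cylinder at (-3.5, 5) partially overlaps it — only the 122.13 mm² overlap (of its 225.52 mm²) is removed, clipping the outline; the 24.5×17.5 cube at (13, 5) misses the remaining region (no effect) — area = 122.75 mm². Overall, the cross-section is a single solid region. Net area = 122.75 mm².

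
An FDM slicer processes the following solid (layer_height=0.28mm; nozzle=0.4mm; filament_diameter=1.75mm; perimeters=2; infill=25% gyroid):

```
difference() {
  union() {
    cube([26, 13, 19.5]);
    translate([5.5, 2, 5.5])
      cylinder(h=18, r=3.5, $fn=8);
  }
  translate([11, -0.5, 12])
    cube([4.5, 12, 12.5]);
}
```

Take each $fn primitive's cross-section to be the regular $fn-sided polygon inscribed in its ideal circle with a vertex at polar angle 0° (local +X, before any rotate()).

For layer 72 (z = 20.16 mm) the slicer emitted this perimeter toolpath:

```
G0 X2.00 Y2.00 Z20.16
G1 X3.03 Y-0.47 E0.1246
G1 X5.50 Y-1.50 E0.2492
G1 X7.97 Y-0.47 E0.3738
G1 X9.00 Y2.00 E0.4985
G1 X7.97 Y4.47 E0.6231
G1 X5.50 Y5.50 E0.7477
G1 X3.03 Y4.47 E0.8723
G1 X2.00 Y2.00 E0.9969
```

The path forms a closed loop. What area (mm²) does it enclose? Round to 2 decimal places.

34.58 mm²

Apply the shoelace formula to the sequence of (X, Y) vertices; enclosed area = 34.58 mm².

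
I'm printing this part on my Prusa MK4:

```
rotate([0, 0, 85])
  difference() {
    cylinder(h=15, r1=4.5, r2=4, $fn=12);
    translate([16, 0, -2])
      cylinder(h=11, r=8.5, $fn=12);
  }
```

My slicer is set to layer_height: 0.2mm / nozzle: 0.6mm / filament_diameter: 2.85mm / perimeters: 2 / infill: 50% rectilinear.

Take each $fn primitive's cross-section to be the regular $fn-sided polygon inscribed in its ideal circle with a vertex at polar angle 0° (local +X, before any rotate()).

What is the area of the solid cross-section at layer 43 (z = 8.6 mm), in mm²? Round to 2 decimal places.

53.26 mm²

At z = 8.6 mm: the cone: at t=0.573 of its height the radius interpolates to r₁+(r₂−r₁)t = 4.213, giving a regular 12-gon of that circumradius (area = (12/2)·4.213²·sin(360°/12) = 53.26 mm²); the cylinder at (16, 0): section is a regular 12-gon, circumradius r=8.5 (area = (12/2)·8.500²·sin(360°/12) = 216.75 mm²); After the difference (first − rest): starting from the cone (53.26 mm²), the r=8.5 cylinder at (16, 0) misses the remaining region (no effect) — area = 53.26 mm²; (whole slice rotated 85° about Z — lengths, areas and connectivity unchanged). Overall, the cross-section is a single solid region. Net area = 53.26 mm².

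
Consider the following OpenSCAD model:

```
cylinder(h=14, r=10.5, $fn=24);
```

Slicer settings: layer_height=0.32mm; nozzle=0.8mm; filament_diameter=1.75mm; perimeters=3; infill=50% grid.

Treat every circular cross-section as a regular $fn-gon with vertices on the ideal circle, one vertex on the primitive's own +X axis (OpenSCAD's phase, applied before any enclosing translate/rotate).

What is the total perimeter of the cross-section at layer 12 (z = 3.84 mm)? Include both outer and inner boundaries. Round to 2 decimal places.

At z = 3.84 mm: the r=10.5 cylinder gives a regular 24-gon of circumradius 10.5 (constant along its height) (perimeter = 2·24·10.500·sin(180°/24) = 65.79 mm). Overall, the cross-section is a single solid region. Total boundary length (outer) = 65.79 mm.

65.79 mm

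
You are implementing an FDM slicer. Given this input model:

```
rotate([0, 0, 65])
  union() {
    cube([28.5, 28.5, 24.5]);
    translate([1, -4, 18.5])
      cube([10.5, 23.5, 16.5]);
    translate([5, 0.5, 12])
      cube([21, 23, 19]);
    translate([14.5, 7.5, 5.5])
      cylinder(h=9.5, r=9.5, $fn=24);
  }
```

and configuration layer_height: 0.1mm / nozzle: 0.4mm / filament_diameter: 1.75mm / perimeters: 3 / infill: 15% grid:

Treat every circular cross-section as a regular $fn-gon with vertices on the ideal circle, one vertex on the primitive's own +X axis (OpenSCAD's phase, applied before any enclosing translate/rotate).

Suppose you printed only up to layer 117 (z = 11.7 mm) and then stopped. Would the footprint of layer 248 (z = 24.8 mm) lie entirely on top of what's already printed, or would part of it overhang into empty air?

Compare the two slices. At z = 11.7: the cube is present — its section is the full 28.5×28.5 rectangle (area 812.25 mm²); the cube at (1, -4) does not reach this height (z outside [18.5, 35]); the cube at (5, 0.5) is not intersected at this z (z outside [12, 31]); the r=9.5 cylinder at (14.5, 7.5) contributes a regular 24-gon of circumradius 9.5 (area = (24/2)·9.500²·sin(360°/24) = 280.30 mm²); Taking the union: the regions partially overlap — summed areas 1092.55 mm² minus the doubly-counted overlap 265.07 mm² gives 827.49 mm² — area = 827.49 mm²; (whole slice rotated 65° about Z — lengths, areas and connectivity unchanged). At z = 24.8: the cube is not intersected at this z (z outside [0, 24.5]); the cube at (1, -4) (footprint 10.5×23.5) is included at this height (area 246.75 mm²); the cube at (5, 0.5) is present — its section is the full 21×23 rectangle (area 483.00 mm²); the cylinder at (14.5, 7.5) is not intersected at this z (z outside [5.5, 15]); Combining (union): the regions partially overlap — summed areas 729.75 mm² minus the doubly-counted overlap 123.50 mm² gives 606.25 mm² — area = 606.25 mm²; (rotated 65° about Z; rotation is an isometry so areas/perimeters/island counts are preserved). Checking containment: at z = 24.8 the cross-section extends beyond the z = 11.7 cross-section by about 39.75 mm².

part overhangs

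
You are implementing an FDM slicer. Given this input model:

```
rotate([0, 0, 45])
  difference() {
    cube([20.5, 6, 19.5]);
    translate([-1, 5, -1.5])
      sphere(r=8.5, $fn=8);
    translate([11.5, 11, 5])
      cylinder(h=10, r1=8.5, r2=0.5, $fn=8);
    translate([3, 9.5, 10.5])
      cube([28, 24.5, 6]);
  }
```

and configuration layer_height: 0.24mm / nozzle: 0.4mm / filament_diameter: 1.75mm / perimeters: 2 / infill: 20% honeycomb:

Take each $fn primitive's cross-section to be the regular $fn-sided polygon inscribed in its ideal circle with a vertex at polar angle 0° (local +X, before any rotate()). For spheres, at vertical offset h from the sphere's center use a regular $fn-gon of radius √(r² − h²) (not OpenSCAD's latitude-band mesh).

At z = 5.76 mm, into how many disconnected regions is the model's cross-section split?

At z = 5.76 mm: the cube (footprint 20.5×6) is included at this height; the r=8.5 sphere at (-1, 5) slices to a regular 8-gon of circumradius 4.421 (√(r²−h²) with h=7.26 from center); the cone at (11.5, 11) (r1=8.5→r2=0.5) has section circumradius 7.892 here — a regular 8-gon; the cube at (3, 9.5) does not reach this height (z outside [10.5, 16.5]); Taking the first minus the rest: starting from the 20.5×6 cube, the r=8.5 sphere at (-1, 5) partially overlaps it — only the 12.82 mm² overlap (of its 55.27 mm²) is removed, clipping the outline; the cone at (11.5, 11) partially overlaps it — only the 19.52 mm² overlap (of its 176.16 mm²) is removed, clipping the outline — 1 connected region; (whole slice rotated 45° about Z — lengths, areas and connectivity unchanged). The result has 1 disconnected region.

1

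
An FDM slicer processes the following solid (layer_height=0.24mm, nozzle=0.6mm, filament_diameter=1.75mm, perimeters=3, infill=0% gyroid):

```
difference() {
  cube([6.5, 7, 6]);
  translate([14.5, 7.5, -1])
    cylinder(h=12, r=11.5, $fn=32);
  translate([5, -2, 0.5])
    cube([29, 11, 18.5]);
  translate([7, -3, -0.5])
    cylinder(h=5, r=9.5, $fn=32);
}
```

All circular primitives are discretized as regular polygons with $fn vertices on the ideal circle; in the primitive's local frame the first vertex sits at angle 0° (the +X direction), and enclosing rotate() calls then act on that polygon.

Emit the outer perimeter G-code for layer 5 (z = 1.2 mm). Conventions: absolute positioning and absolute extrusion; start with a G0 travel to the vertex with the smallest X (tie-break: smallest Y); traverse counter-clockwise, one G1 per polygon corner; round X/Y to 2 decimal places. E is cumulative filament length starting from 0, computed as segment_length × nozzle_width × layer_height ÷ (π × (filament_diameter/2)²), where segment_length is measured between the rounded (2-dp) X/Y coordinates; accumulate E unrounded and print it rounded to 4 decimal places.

At z = 1.2 mm: the cube (footprint 6.5×7) is included at this height; the cylinder at (14.5, 7.5): section is a regular 32-gon, circumradius r=11.5; the cube at (5, -2) (footprint 29×11) is included at this height; the cylinder at (7, -3): section is a regular 32-gon, circumradius r=9.5; Subtracting the remaining from the first: starting from the 6.5×7 cube, the r=11.5 cylinder at (14.5, 7.5) partially overlaps it — only the 17.63 mm² overlap (of its 412.81 mm²) is removed, clipping the outline; the 29×11 cube at (5, -2) partially overlaps it — only the 0.44 mm² overlap (of its 319.00 mm²) is removed, clipping the outline; the r=9.5 cylinder at (7, -3) partially overlaps it — only the 20.18 mm² overlap (of its 281.71 mm²) is removed, clipping the outline — 1 connected region. The outline is a single polygon with 6 vertices. Extrusion per mm of travel: 0.6 × 0.24 / (π × 0.875²) = 0.059868. Accumulating E over each segment gives final E = 0.7167.

G0 X0.00 Y3.37 Z1.20
G1 X0.28 Y3.72 E0.0268
G1 X1.72 Y4.90 E0.1383
G1 X3.18 Y5.68 E0.2374
G1 X3.05 Y7.00 E0.3168
G1 X0.00 Y7.00 E0.4994
G1 X0.00 Y3.37 E0.7167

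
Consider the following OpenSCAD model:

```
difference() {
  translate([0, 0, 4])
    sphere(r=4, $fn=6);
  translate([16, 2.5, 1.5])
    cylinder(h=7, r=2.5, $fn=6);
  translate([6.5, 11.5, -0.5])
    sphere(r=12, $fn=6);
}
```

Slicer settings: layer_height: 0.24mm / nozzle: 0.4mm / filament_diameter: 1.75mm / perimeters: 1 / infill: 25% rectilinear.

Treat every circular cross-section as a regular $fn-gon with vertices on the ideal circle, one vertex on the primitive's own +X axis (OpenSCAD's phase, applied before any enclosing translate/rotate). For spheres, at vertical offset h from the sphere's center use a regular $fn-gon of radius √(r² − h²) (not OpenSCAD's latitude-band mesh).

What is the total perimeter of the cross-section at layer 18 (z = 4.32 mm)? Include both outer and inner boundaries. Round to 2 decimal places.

At z = 4.32 mm: the r=4 sphere contributes a regular 6-gon of circumradius √(4²−0.32²) = 3.987 (perimeter = 2·6·3.987·sin(180°/6) = 23.92 mm); the r=2.5 cylinder at (16, 2.5) gives a regular 6-gon of circumradius 2.5 (constant along its height) (perimeter = 2·6·2.500·sin(180°/6) = 15.00 mm); the r=12 sphere at (6.5, 11.5) contributes a regular 6-gon of circumradius √(12²−4.82²) = 10.989 (perimeter = 2·6·10.989·sin(180°/6) = 65.94 mm); After the difference (first − rest): starting from the r=4 sphere, the r=2.5 cylinder at (16, 2.5) misses the remaining region (no effect); the r=12 sphere at (6.5, 11.5) partially overlaps it — only the 2.70 mm² overlap (of its 313.76 mm²) is removed, clipping the outline — boundary = 23.92 mm. Overall, the cross-section is a single solid region. Total boundary length (outer) = 23.92 mm.

23.92 mm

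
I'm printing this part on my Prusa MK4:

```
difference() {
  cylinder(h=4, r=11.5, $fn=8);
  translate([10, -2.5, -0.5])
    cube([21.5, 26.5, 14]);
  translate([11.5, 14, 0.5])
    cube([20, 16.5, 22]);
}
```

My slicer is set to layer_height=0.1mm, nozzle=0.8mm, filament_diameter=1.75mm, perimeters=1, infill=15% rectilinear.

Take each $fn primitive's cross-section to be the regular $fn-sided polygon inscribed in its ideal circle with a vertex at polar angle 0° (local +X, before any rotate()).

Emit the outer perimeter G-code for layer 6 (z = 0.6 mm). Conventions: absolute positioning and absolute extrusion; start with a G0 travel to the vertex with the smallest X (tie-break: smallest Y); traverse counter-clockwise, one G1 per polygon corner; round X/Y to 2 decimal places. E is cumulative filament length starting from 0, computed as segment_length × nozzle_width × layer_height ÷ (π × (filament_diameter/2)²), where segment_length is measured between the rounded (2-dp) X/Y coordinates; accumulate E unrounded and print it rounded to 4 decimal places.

At z = 0.6 mm: the cylinder: section is a regular 8-gon, circumradius r=11.5; the cube at (10, -2.5) (footprint 21.5×26.5) is included at this height; the cube at (11.5, 14) (footprint 20×16.5) is included at this height; Subtracting the remaining from the first: starting from the r=11.5 cylinder, the 21.5×26.5 cube at (10, -2.5) partially overlaps it — only the 5.17 mm² overlap (of its 569.75 mm²) is removed, clipping the outline; the 20×16.5 cube at (11.5, 14) misses the remaining region (no effect) — 1 connected region. The outline is a single polygon with 10 vertices. Extrusion per mm of travel: 0.8 × 0.1 / (π × 0.875²) = 0.033260. Accumulating E over each segment gives final E = 2.3402.

G0 X-11.50 Y0.00 Z0.60
G1 X-8.13 Y-8.13 E0.2927
G1 X0.00 Y-11.50 E0.5854
G1 X8.13 Y-8.13 E0.8781
G1 X10.46 Y-2.50 E1.0808
G1 X10.00 Y-2.50 E1.0961
G1 X10.00 Y3.62 E1.2997
G1 X8.13 Y8.13 E1.4620
G1 X0.00 Y11.50 E1.7548
G1 X-8.13 Y8.13 E2.0475
G1 X-11.50 Y0.00 E2.3402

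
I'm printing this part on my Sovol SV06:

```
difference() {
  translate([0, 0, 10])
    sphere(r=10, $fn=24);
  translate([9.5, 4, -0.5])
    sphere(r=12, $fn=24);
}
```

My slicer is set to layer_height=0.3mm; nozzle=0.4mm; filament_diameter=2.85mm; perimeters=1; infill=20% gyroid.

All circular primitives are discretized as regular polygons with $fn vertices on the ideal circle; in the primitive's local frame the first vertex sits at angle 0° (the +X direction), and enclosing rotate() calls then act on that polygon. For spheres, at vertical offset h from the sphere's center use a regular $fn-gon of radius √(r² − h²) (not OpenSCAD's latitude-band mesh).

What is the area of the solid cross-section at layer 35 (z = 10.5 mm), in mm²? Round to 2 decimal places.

281.18 mm²

At z = 10.5 mm: the r=10 sphere slices to a regular 24-gon of circumradius 9.987 (√(r²−h²) with h=0.5 from center) (area = (24/2)·9.987²·sin(360°/24) = 309.81 mm²); the r=12 sphere at (9.5, 4) contributes a regular 24-gon of circumradius √(12²−11²) = 4.796 (area = (24/2)·4.796²·sin(360°/24) = 71.43 mm²); Taking the first minus the rest: starting from the r=10 sphere (309.81 mm²), the r=12 sphere at (9.5, 4) partially overlaps it — only the 28.63 mm² overlap (of its 71.43 mm²) is removed, clipping the outline — area = 281.18 mm². Overall, the cross-section is a single solid region. Net area = 281.18 mm².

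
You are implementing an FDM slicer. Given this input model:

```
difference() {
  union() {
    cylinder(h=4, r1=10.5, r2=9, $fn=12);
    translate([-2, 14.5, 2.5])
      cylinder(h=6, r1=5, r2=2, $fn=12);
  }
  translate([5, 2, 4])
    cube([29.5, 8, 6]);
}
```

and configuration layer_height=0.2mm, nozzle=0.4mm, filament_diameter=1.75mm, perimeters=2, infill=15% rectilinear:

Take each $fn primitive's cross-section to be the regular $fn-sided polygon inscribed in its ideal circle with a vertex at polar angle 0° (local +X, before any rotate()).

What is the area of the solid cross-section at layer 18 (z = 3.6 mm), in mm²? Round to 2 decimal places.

310.57 mm²

At z = 3.6 mm: the cone: at t=0.900 of its height the radius interpolates to r₁+(r₂−r₁)t = 9.150, giving a regular 12-gon of that circumradius (area = (12/2)·9.150²·sin(360°/12) = 251.17 mm²); the cone at (-2, 14.5) contributes a regular 12-gon of circumradius 4.450 (interpolated between r1=5 and r2=2 at t=0.183) (area = (12/2)·4.450²·sin(360°/12) = 59.41 mm²); Taking the union: the 2 present regions are separate (no shared area or edge), so areas and boundary lengths simply add and each stays a separate island — area = 310.57 mm²; the cube at (5, 2) does not reach this height (z outside [4, 10]); Subtracting the remaining from the first: none of the subtracted shapes is present at this height, so that combined region is unchanged — area = 310.57 mm². Overall, the cross-section has 2 separate islands. Net area = 310.57 mm².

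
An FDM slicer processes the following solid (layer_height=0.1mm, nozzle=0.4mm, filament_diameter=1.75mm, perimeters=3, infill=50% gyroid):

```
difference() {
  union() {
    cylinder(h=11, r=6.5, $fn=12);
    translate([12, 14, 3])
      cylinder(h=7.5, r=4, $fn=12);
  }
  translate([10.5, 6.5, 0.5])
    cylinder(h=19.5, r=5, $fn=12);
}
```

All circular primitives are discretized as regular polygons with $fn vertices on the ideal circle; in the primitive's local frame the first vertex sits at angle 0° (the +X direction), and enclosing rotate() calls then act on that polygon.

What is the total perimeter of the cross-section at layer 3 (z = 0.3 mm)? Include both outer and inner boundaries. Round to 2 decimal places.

At z = 0.3 mm: the r=6.5 cylinder gives a regular 12-gon of circumradius 6.5 (constant along its height) (perimeter = 2·12·6.500·sin(180°/12) = 40.38 mm); the cylinder at (12, 14) does not reach this height (z outside [3, 10.5]); Combining (union): only the r=6.5 cylinder is present, so the union is just that shape — boundary = 40.38 mm; the cylinder at (10.5, 6.5) is not intersected at this z (z outside [0.5, 20]); Taking the first minus the rest: none of the subtracted shapes is present at this height, so that combined region is unchanged — boundary = 40.38 mm. Overall, the cross-section is a single solid region. Total boundary length (outer) = 40.38 mm.

40.38 mm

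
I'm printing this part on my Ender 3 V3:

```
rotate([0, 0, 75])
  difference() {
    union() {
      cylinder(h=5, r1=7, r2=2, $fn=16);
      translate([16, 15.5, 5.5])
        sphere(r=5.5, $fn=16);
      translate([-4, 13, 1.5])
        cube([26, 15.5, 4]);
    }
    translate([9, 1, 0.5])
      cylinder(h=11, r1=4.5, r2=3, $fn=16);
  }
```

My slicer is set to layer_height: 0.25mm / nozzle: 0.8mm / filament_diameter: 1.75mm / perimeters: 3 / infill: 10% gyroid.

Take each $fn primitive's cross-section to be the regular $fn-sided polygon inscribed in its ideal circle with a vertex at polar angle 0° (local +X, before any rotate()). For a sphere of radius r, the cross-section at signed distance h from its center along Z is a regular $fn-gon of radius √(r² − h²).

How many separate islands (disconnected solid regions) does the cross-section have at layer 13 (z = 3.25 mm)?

At z = 3.25 mm: the cone (r1=7→r2=2) has section circumradius 3.750 here — a regular 16-gon; the r=5.5 sphere at (16, 15.5) slices to a regular 16-gon of circumradius 5.019 (√(r²−h²) with h=2.25 from center); the cube at (-4, 13) (footprint 26×15.5) is included at this height; Merging all regions: the regions partially overlap (shared area 62.25 mm²), so overlapping operands fuse into one piece — 2 connected regions; the cone at (9, 1): at t=0.250 of its height the radius interpolates to r₁+(r₂−r₁)t = 4.125, giving a regular 16-gon of that circumradius; Subtracting the remaining from the first: starting from that combined region, the cone at (9, 1) misses the remaining region (no effect) — 2 connected regions; (whole slice rotated 75° about Z — lengths, areas and connectivity unchanged). Overall, the cross-section has 2 separate islands. Island count = 2.

2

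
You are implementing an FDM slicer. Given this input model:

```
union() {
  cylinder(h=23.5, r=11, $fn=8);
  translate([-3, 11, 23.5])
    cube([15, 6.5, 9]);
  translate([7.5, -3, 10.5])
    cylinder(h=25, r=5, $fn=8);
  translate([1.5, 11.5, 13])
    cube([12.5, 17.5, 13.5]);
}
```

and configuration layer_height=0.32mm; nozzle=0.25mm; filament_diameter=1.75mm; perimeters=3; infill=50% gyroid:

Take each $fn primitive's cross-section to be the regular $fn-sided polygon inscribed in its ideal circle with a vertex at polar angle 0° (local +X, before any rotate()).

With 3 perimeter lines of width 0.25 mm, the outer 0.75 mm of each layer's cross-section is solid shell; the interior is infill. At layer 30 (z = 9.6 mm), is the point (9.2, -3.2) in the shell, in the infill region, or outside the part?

shell

At z = 9.6 mm: the r=11 cylinder gives a regular 8-gon of circumradius 11 (constant along its height); the cube at (-3, 11) is absent (z outside [23.5, 32.5]); the cylinder at (7.5, -3) is absent (z outside [10.5, 35.5]); the cube at (1.5, 11.5) is absent (z outside [13, 26.5]); Merging all regions: only the r=11 cylinder is present, so the union is just that shape — 1 connected region. Overall, the cross-section is a single solid region. The nearest boundary edge runs (7.78, -7.78)→(11.00, 0.00); distance from the point to it = 0.44 mm. The point is inside the cross-section, 0.44 mm from the nearest boundary — within the 0.75 mm shell band (3 × 0.25).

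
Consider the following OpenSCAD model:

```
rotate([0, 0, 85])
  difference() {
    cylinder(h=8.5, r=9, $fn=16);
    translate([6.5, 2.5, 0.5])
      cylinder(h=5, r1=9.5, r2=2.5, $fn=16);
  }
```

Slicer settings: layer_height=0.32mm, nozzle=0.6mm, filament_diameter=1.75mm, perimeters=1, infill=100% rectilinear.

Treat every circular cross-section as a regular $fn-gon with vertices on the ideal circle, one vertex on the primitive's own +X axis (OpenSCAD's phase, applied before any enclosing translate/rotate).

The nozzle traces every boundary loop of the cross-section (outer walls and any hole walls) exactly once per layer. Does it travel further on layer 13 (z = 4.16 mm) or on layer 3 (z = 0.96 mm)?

layer 13 (z = 4.16 mm)

Layer 13 (z = 4.16): the r=9 cylinder contributes a regular 16-gon of circumradius 9 (perimeter = 2·16·9.000·sin(180°/16) = 56.19 mm); the cone at (6.5, 2.5): at t=0.732 of its height the radius interpolates to r₁+(r₂−r₁)t = 4.376, giving a regular 16-gon of that circumradius (perimeter = 2·16·4.376·sin(180°/16) = 27.32 mm); Taking the first minus the rest: starting from the r=9 cylinder, the cone at (6.5, 2.5) partially overlaps it — only the 42.79 mm² overlap (of its 58.63 mm²) is removed, clipping the outline — boundary = 62.70 mm; (whole slice rotated 85° about Z — lengths, areas and connectivity unchanged). So its perimeter = 62.70 mm. Layer 3 (z = 0.96): the r=9 cylinder gives a regular 16-gon of circumradius 9 (constant along its height) (perimeter = 2·16·9.000·sin(180°/16) = 56.19 mm); the cone at (6.5, 2.5) (r1=9.5→r2=2.5) has section circumradius 8.856 here — a regular 16-gon (perimeter = 2·16·8.856·sin(180°/16) = 55.29 mm); Subtracting the remaining from the first: starting from the r=9 cylinder, the cone at (6.5, 2.5) partially overlaps it — only the 124.50 mm² overlap (of its 240.11 mm²) is removed, clipping the outline — boundary = 56.50 mm; (rotated 85° about Z; rotation is an isometry so areas/perimeters/island counts are preserved). So its perimeter = 56.50 mm. Layer 13 is larger (62.70 vs 56.50 mm).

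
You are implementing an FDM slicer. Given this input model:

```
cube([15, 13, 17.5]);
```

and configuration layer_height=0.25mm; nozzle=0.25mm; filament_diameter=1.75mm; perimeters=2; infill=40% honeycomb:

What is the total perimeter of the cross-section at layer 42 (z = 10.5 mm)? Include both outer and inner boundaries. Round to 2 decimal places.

56.00 mm

At z = 10.5 mm: the 15×13 cube contributes its full rectangle (perimeter 56.00 mm). Overall, the cross-section is a single solid region. Total boundary length (outer) = 56.00 mm.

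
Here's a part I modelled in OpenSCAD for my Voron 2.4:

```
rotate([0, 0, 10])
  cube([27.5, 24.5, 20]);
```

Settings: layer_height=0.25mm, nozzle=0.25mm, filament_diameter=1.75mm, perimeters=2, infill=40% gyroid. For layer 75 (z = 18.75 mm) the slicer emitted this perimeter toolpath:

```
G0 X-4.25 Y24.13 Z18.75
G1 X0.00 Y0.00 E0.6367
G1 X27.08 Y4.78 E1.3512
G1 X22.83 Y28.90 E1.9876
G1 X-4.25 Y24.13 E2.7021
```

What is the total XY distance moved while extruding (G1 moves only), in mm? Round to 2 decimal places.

103.99 mm

Sum the Euclidean lengths of each G1 segment: total = 103.99 mm.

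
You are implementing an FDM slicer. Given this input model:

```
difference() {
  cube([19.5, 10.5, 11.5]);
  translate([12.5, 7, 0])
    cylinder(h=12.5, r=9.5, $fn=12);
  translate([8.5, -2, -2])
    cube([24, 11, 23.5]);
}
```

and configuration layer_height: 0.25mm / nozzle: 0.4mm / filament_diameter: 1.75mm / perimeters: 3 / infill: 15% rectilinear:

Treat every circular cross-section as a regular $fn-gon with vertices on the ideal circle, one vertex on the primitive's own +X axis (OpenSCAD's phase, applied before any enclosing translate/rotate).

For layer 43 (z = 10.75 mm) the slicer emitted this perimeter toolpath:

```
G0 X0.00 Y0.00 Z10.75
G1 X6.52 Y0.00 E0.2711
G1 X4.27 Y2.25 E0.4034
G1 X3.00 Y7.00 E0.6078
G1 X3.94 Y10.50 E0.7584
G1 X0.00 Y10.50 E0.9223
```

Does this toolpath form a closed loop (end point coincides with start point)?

no

Start point (G0): (0.00, 0.00). End point (last G1): the path does not return to the start — open.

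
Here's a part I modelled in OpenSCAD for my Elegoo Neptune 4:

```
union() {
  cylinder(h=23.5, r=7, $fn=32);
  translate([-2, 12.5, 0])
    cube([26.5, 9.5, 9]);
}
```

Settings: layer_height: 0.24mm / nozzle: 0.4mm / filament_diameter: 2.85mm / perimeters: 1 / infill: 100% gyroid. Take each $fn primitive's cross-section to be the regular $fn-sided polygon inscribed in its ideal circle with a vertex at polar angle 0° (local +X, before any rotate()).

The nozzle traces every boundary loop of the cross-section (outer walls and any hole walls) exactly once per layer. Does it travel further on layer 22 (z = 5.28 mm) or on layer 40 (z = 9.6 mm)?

layer 22 (z = 5.28 mm)

Layer 22 (z = 5.28): the r=7 cylinder contributes a regular 32-gon of circumradius 7 (perimeter = 2·32·7.000·sin(180°/32) = 43.91 mm); the cube at (-2, 12.5) is present — its section is the full 26.5×9.5 rectangle (perimeter 72.00 mm); Merging all regions: the 2 present regions are separate (no shared area or edge), so areas and boundary lengths simply add and each stays a separate island — boundary = 115.91 mm. So its perimeter = 115.91 mm. Layer 40 (z = 9.6): the r=7 cylinder contributes a regular 32-gon of circumradius 7 (perimeter = 2·32·7.000·sin(180°/32) = 43.91 mm); the cube at (-2, 12.5) does not reach this height (z outside [0, 9]); Taking the union: only the r=7 cylinder is present, so the union is just that shape — boundary = 43.91 mm. So its perimeter = 43.91 mm. Layer 22 is larger (115.91 vs 43.91 mm).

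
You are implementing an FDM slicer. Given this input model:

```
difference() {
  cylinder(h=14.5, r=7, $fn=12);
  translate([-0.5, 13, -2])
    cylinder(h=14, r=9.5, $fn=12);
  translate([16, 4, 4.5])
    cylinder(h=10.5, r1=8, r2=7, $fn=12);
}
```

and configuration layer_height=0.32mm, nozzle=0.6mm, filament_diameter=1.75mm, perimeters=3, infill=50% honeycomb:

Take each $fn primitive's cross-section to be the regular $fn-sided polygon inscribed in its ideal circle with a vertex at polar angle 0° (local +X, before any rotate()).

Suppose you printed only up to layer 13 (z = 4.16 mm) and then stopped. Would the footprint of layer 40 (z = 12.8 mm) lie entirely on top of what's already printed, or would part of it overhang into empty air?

part overhangs

Compare the two slices. At z = 4.16: the r=7 cylinder contributes a regular 12-gon of circumradius 7 (area = (12/2)·7.000²·sin(360°/12) = 147.00 mm²); the r=9.5 cylinder at (-0.5, 13) gives a regular 12-gon of circumradius 9.5 (constant along its height) (area = (12/2)·9.500²·sin(360°/12) = 270.75 mm²); the cone at (16, 4) is absent (z outside [4.5, 15]); Subtracting the remaining from the first: starting from the r=7 cylinder (147.00 mm²), the r=9.5 cylinder at (-0.5, 13) partially overlaps it — only the 19.92 mm² overlap (of its 270.75 mm²) is removed, clipping the outline — area = 127.08 mm². At z = 12.8: the r=7 cylinder gives a regular 12-gon of circumradius 7 (constant along its height) (area = (12/2)·7.000²·sin(360°/12) = 147.00 mm²); the cylinder at (-0.5, 13) does not reach this height (z outside [-2, 12]); the cone at (16, 4): at t=0.790 of its height the radius interpolates to r₁+(r₂−r₁)t = 7.210, giving a regular 12-gon of that circumradius (area = (12/2)·7.210²·sin(360°/12) = 155.93 mm²); After the difference (first − rest): starting from the r=7 cylinder (147.00 mm²), the cone at (16, 4) misses the remaining region (no effect) — area = 147.00 mm². Checking containment: at z = 12.8 the cross-section extends beyond the z = 4.16 cross-section by about 19.92 mm².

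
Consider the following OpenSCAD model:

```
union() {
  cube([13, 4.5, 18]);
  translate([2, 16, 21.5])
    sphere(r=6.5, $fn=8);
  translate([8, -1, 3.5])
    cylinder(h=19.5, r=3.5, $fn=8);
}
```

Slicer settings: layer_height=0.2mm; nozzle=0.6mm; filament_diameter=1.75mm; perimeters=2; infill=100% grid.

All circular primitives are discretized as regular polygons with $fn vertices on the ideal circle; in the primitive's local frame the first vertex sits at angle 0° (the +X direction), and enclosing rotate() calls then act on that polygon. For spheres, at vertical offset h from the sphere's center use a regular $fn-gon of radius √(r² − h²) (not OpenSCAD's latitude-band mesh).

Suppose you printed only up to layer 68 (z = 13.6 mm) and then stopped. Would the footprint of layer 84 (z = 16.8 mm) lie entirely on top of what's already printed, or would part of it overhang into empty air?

Compare the two slices. At z = 13.6: the 13×4.5 cube contributes its full rectangle (area 58.50 mm²); the sphere at (2, 16) is absent (|z−center|=7.900 > r=6.5); the r=3.5 cylinder at (8, -1) gives a regular 8-gon of circumradius 3.5 (constant along its height) (area = (8/2)·3.500²·sin(360°/8) = 34.65 mm²); Combining (union): the regions partially overlap — summed areas 93.15 mm² minus the doubly-counted overlap 10.74 mm² gives 82.41 mm² — area = 82.41 mm². At z = 16.8: the cube (footprint 13×4.5) is included at this height (area 58.50 mm²); the r=6.5 sphere at (2, 16) slices to a regular 8-gon of circumradius 4.490 (√(r²−h²) with h=4.7 from center) (area = (8/2)·4.490²·sin(360°/8) = 57.02 mm²); the r=3.5 cylinder at (8, -1) contributes a regular 8-gon of circumradius 3.5 (area = (8/2)·3.500²·sin(360°/8) = 34.65 mm²); Merging all regions: the regions partially overlap — summed areas 150.17 mm² minus the doubly-counted overlap 10.74 mm² gives 139.43 mm² — area = 139.43 mm². Checking containment: at z = 16.8 the cross-section extends beyond the z = 13.6 cross-section by about 57.02 mm².

part overhangs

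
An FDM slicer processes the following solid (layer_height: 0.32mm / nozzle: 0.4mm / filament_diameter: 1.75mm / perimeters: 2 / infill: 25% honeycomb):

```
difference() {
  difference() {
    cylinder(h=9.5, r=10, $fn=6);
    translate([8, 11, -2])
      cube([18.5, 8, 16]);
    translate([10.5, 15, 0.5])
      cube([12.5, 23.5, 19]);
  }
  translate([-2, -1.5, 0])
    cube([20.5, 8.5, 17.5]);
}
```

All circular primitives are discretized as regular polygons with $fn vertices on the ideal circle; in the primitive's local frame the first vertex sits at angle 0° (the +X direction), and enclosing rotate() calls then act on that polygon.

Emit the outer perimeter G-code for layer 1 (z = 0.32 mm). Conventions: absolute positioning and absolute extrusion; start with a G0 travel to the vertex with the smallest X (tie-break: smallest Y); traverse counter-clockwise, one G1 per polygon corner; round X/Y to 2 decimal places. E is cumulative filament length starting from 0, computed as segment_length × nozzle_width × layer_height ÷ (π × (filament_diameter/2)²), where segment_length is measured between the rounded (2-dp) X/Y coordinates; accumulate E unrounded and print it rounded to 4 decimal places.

At z = 0.32 mm: the cylinder: section is a regular 6-gon, circumradius r=10; the 18.5×8 cube at (8, 11) contributes its full rectangle; the cube at (10.5, 15) is not intersected at this z (z outside [0.5, 19.5]); Taking the first minus the rest: starting from the r=10 cylinder, the 18.5×8 cube at (8, 11) misses the remaining region (no effect) — 1 connected region; the cube at (-2, -1.5) (footprint 20.5×8.5) is included at this height; After the difference (first − rest): starting from that combined region, the 20.5×8.5 cube at (-2, -1.5) partially overlaps it — only the 87.21 mm² overlap (of its 174.25 mm²) is removed, clipping the outline — 1 connected region. The outline is a single polygon with 9 vertices. Extrusion per mm of travel: 0.4 × 0.32 / (π × 0.875²) = 0.053216. Accumulating E over each segment gives final E = 4.1388.

G0 X-10.00 Y0.00 Z0.32
G1 X-5.00 Y-8.66 E0.5322
G1 X5.00 Y-8.66 E1.0643
G1 X9.13 Y-1.50 E1.5042
G1 X-2.00 Y-1.50 E2.0965
G1 X-2.00 Y7.00 E2.5488
G1 X5.96 Y7.00 E2.9724
G1 X5.00 Y8.66 E3.0745
G1 X-5.00 Y8.66 E3.6066
G1 X-10.00 Y0.00 E4.1388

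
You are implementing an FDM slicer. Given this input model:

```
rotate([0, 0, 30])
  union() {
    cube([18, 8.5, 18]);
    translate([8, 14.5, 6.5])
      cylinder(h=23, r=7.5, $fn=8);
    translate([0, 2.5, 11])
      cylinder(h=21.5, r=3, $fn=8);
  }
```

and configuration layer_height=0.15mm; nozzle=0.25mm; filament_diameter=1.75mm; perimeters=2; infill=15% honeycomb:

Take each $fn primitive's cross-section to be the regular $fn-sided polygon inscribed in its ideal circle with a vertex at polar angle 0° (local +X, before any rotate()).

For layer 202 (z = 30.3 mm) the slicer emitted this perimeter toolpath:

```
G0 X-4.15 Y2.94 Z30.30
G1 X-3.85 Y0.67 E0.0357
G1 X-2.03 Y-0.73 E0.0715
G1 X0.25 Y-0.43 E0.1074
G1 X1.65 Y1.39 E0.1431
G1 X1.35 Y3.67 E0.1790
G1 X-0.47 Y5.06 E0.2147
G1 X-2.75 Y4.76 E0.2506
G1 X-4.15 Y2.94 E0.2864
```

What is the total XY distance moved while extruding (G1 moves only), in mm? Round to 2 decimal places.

Sum the Euclidean lengths of each G1 segment: total = 18.37 mm.

18.37 mm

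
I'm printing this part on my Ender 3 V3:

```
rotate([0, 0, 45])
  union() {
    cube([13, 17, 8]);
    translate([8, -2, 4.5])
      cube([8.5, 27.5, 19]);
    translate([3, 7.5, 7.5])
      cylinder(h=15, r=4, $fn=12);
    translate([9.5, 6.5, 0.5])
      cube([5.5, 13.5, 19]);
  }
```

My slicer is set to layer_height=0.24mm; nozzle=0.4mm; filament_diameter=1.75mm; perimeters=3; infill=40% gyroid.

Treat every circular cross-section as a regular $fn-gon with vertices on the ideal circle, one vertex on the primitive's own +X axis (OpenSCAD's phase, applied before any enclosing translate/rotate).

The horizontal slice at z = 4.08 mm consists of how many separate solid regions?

At z = 4.08 mm: the cube (footprint 13×17) is included at this height; the cube at (8, -2) does not reach this height (z outside [4.5, 23.5]); the cylinder at (3, 7.5) is not intersected at this z (z outside [7.5, 22.5]); the cube at (9.5, 6.5) (footprint 5.5×13.5) is included at this height; Combining (union): the regions partially overlap (shared area 36.75 mm²), so overlapping operands fuse into one piece — 1 connected region; (rotated 45° about Z; rotation is an isometry so areas/perimeters/island counts are preserved). The result has 1 disconnected region.

1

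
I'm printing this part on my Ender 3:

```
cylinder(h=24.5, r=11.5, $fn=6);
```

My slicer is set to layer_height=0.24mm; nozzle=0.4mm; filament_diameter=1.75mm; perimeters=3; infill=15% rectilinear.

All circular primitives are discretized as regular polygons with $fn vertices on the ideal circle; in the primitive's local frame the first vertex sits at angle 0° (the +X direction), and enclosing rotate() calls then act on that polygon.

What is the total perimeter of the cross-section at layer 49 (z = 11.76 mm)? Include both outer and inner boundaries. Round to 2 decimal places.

At z = 11.76 mm: the r=11.5 cylinder gives a regular 6-gon of circumradius 11.5 (constant along its height) (perimeter = 2·6·11.500·sin(180°/6) = 69.00 mm). Overall, the cross-section is a single solid region. Total boundary length (outer) = 69.00 mm.

69.00 mm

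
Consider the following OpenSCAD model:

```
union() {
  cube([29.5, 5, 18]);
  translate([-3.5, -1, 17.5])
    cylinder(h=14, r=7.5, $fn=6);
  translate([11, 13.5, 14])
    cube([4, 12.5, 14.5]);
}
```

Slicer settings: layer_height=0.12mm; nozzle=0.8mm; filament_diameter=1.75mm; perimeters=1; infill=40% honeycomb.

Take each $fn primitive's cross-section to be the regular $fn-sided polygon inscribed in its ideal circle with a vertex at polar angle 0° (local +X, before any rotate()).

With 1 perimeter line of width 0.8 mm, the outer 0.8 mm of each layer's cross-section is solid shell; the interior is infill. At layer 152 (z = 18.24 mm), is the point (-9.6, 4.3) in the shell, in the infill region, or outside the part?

At z = 18.24 mm: the cube is not intersected at this z (z outside [0, 18]); the r=7.5 cylinder at (-3.5, -1) gives a regular 6-gon of circumradius 7.5 (constant along its height); the cube at (11, 13.5) is present — its section is the full 4×12.5 rectangle; Taking the union: the 2 present regions are separate (no shared area or edge), so areas and boundary lengths simply add and each stays a separate island — 2 connected regions. Overall, the cross-section has 2 separate islands. The nearest boundary edge runs (-11.00, -1.00)→(-7.25, 5.50); distance from the point to it = 1.44 mm. The point is not inside any of the regions above, so it lies outside the cross-section (1.44 mm from the nearest boundary).

outside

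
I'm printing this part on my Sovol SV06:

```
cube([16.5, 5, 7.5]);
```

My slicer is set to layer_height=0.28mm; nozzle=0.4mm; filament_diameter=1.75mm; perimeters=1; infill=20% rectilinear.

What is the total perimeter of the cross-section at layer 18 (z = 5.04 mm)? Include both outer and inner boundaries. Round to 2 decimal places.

At z = 5.04 mm: the cube (footprint 16.5×5) is included at this height (perimeter 43.00 mm). Overall, the cross-section is a single solid region. Total boundary length (outer) = 43.00 mm.

43.00 mm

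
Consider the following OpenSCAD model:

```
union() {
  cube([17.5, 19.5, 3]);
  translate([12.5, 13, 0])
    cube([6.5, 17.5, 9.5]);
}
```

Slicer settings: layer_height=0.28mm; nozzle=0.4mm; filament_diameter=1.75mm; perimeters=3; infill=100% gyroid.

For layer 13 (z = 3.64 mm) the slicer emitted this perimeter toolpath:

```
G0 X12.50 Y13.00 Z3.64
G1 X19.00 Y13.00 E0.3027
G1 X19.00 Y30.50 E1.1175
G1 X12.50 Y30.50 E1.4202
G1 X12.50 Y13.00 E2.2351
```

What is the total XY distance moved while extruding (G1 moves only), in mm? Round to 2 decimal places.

48.00 mm

Sum the Euclidean lengths of each G1 segment: total = 48.00 mm.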